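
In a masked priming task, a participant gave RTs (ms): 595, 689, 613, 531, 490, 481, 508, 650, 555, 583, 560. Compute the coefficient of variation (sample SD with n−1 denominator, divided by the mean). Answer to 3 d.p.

n = 11, Σ = 6255, M = 568.6364
Σ(x−M)² = 43194.545; s = √(43194.545/10) = 65.7226
CV = 65.7226 / 568.6364 = 0.11558

0.116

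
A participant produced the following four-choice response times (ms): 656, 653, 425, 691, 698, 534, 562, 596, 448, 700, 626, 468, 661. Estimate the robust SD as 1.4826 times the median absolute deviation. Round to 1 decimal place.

Sorted: 425, 448, 468, 534, 562, 596, 626, 653, 656, 661, 691, 698, 700 → median = 626
|x − 626| sorted: 0, 27, 30, 30, 35, 64, 65, 72, 74, 92, 158, 178, 201 → MAD = 65
Robust SD ≈ 1.4826 × 65 = 96.369

96.4 ms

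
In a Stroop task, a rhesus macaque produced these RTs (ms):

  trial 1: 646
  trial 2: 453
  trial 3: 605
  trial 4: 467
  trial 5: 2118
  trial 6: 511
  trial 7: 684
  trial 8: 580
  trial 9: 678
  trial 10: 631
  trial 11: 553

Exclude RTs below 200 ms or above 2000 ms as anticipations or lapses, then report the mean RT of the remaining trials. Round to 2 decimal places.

580.80 ms

Excluded: 2118
Retained (n=10): Σ = 5808
Mean = 5808/10 = 580.8000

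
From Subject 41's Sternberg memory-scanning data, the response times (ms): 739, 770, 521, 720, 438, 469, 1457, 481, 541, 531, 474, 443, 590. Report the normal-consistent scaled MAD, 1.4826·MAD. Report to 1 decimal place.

91.9 ms

Sorted: 438, 443, 469, 474, 481, 521, 531, 541, 590, 720, 739, 770, 1457 → median = 531
|x − 531| sorted: 0, 10, 10, 50, 57, 59, 62, 88, 93, 189, 208, 239, 926 → MAD = 62
Robust SD ≈ 1.4826 × 62 = 91.921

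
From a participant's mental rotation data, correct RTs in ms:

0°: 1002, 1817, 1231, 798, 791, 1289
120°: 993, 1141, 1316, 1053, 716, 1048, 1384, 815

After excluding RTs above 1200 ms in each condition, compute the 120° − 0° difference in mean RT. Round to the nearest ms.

0°: exclude 1817, 1231, 1289
120°: exclude 1316, 1384
M(0°) = 2591/3 = 863.667
M(120°) = 5766/6 = 961.000
Difference = 961.000 − 863.667 = 97.333 ms

97 ms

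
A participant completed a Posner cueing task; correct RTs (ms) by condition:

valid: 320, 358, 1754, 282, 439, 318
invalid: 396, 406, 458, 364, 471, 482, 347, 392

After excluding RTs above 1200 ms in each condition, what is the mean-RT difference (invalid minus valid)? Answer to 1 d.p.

valid: exclude 1754
M(valid) = 1717/5 = 343.400
M(invalid) = 3316/8 = 414.500
Difference = 414.500 − 343.400 = 71.100 ms

71.1 ms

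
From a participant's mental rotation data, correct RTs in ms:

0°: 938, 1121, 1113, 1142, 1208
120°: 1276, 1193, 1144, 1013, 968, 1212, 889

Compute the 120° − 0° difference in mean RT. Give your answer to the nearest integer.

-5 ms

M(0°) = 5522/5 = 1104.400
M(120°) = 7695/7 = 1099.286
Difference = 1099.286 − 1104.400 = -5.114 ms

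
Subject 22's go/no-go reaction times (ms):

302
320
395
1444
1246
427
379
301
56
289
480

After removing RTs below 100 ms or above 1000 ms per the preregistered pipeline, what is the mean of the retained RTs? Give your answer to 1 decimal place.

361.6 ms

Excluded: 56, 1246, 1444
Retained (n=8): Σ = 2893
Mean = 2893/8 = 361.6250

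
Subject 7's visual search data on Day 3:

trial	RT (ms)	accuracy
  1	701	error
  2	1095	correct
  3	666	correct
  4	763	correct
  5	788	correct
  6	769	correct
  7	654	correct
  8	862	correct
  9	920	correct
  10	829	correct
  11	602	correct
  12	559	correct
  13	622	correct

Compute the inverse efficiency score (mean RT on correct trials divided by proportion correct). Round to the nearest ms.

824 ms

Correct trials (n=12): 1095, 666, 763, 788, 769, 654, 862, 920, 829, 602, 559, 622
Mean correct RT = 9129/12 = 760.7500 ms
Proportion correct = 12/13
IES = 760.7500 / (12/13) = 824.146 ms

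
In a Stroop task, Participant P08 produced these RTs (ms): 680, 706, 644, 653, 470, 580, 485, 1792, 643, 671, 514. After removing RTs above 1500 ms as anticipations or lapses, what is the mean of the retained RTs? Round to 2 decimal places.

Excluded: 1792
Retained (n=10): Σ = 6046
Mean = 6046/10 = 604.6000

604.60 ms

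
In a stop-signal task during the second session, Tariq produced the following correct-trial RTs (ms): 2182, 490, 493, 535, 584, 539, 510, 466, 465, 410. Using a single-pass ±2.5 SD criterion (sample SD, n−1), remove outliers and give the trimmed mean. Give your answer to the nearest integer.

n = 10, ΣRT = 6674, M = 667.400
Σ(x−M)² = 2569428.40; s = √(2569428.40/9) = 534.315
Cutoffs: 667.400 ± 2.5·534.315 → [-668.4, 2003.2]
Outside: 2182 → excluded.
Retained (n=9): Σ = 4492, mean = 4492/9 = 499.111

499 ms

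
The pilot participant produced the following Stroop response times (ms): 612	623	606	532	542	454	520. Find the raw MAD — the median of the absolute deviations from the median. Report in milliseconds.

64 ms

Sorted: 454, 520, 532, 542, 606, 612, 623 → median = 542
|x − 542|: 70, 81, 64, 10, 0, 88, 22
Sorted deviations: 0, 10, 22, 64, 70, 81, 88 → MAD = 64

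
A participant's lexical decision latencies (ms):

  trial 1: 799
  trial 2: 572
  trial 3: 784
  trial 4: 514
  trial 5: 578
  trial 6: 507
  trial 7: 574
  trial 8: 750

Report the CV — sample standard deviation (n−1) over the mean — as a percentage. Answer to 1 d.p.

19.2%

n = 8, Σ = 5078, M = 634.7500
Σ(x−M)² = 104285.500; s = √(104285.500/7) = 122.0571
CV = 122.0571 / 634.7500 = 0.19229 = 19.229%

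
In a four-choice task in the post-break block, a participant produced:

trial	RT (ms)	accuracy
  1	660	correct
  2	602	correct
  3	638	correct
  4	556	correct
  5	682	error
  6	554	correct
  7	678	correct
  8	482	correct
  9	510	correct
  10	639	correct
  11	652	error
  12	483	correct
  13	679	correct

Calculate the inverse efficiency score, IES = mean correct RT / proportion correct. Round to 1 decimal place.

Correct trials (n=11): 660, 602, 638, 556, 554, 678, 482, 510, 639, 483, 679
Mean correct RT = 6481/11 = 589.1818 ms
Proportion correct = 11/13
IES = 589.1818 / (11/13) = 696.306 ms

696.3 ms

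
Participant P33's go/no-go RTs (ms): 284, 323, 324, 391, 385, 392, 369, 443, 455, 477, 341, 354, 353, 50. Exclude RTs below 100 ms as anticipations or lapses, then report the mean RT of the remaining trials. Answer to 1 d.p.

376.2 ms

Excluded: 50
Retained (n=13): Σ = 4891
Mean = 4891/13 = 376.2308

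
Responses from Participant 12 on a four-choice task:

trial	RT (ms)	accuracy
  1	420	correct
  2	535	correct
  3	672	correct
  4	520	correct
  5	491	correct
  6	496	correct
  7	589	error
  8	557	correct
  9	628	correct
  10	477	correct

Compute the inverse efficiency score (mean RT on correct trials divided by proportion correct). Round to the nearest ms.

592 ms

Correct trials (n=9): 420, 535, 672, 520, 491, 496, 557, 628, 477
Mean correct RT = 4796/9 = 532.8889 ms
Proportion correct = 9/10
IES = 532.8889 / (9/10) = 592.099 ms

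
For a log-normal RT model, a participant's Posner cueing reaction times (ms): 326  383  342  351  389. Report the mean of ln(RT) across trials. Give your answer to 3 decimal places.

5.879

ln(RT): 5.7869, 5.9480, 5.8348, 5.8608, 5.9636
Σ ln(RT) = 29.3941
Mean = 29.3941/5 = 5.87882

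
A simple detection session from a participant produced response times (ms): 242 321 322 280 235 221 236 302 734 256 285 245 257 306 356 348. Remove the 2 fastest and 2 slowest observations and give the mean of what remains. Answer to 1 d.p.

Sorted: 221, 235, 236, 242, 245, 256, 257, 280, 285, 302, 306, 321, 322, 348, 356, 734
Drop lowest 2 (221, 235) and highest 2 (356, 734)
Remaining (n=12): Σ = 3400, mean = 3400/12 = 283.333

283.3 ms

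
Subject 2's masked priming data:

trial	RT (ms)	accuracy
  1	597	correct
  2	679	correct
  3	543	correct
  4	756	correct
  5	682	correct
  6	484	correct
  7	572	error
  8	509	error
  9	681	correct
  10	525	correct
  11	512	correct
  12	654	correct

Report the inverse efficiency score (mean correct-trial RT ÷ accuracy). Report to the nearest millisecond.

Correct trials (n=10): 597, 679, 543, 756, 682, 484, 681, 525, 512, 654
Mean correct RT = 6113/10 = 611.3000 ms
Proportion correct = 10/12
IES = 611.3000 / (10/12) = 733.560 ms

734 ms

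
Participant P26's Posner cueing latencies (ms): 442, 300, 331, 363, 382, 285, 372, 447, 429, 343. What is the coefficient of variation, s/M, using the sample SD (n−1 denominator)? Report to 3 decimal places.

0.154

n = 10, Σ = 3694, M = 369.4000
Σ(x−M)² = 29162.400; s = √(29162.400/9) = 56.9233
CV = 56.9233 / 369.4000 = 0.15410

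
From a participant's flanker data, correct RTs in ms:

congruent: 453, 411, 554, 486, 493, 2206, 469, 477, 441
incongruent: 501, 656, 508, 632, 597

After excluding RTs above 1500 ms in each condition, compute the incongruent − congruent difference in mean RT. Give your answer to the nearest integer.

congruent: exclude 2206
M(congruent) = 3784/8 = 473.000
M(incongruent) = 2894/5 = 578.800
Difference = 578.800 − 473.000 = 105.800 ms

106 ms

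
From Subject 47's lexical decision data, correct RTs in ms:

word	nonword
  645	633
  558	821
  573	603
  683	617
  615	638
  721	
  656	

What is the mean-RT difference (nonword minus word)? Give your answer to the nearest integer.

M(word) = 4451/7 = 635.857
M(nonword) = 3312/5 = 662.400
Difference = 662.400 − 635.857 = 26.543 ms

27 ms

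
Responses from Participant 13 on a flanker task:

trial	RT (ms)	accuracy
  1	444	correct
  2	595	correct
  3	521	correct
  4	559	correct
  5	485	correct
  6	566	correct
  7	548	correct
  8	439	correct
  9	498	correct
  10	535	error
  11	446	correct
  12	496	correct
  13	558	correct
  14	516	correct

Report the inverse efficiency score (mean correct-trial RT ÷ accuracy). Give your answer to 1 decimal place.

Correct trials (n=13): 444, 595, 521, 559, 485, 566, 548, 439, 498, 446, 496, 558, 516
Mean correct RT = 6671/13 = 513.1538 ms
Proportion correct = 13/14
IES = 513.1538 / (13/14) = 552.627 ms

552.6 ms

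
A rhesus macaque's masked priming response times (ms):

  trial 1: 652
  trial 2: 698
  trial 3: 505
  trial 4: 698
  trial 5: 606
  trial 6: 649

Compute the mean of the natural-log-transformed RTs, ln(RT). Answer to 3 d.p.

ln(RT): 6.4800, 6.5482, 6.2246, 6.5482, 6.4069, 6.4754
Σ ln(RT) = 38.6834
Mean = 38.6834/6 = 6.44723

6.447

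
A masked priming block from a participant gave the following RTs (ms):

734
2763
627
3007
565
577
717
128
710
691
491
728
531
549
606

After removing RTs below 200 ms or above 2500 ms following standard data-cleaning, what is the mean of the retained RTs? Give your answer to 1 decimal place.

Excluded: 128, 2763, 3007
Retained (n=12): Σ = 7526
Mean = 7526/12 = 627.1667

627.2 ms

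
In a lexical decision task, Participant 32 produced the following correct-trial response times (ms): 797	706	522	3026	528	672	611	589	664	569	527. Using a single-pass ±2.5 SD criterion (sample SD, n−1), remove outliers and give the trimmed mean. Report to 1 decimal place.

n = 11, ΣRT = 9211, M = 837.364
Σ(x−M)² = 5342844.55; s = √(5342844.55/10) = 730.948
Cutoffs: 837.364 ± 2.5·730.948 → [-990.0, 2664.7]
Outside: 3026 → excluded.
Retained (n=10): Σ = 6185, mean = 6185/10 = 618.500

618.5 ms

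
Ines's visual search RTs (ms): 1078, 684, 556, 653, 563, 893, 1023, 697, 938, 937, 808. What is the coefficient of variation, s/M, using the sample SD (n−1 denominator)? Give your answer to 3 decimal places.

0.228

n = 11, Σ = 8830, M = 802.7273
Σ(x−M)² = 334836.182; s = √(334836.182/10) = 182.9853
CV = 182.9853 / 802.7273 = 0.22795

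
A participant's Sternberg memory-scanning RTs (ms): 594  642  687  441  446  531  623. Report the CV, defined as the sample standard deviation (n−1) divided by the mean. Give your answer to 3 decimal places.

n = 7, Σ = 3964, M = 566.2857
Σ(x−M)² = 55699.429; s = √(55699.429/6) = 96.3496
CV = 96.3496 / 566.2857 = 0.17014

0.170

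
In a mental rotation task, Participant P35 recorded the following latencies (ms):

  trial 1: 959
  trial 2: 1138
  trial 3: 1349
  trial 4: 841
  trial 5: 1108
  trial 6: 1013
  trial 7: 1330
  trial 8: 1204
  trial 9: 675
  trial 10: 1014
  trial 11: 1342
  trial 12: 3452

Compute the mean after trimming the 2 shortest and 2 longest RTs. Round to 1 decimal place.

1138.5 ms

Sorted: 675, 841, 959, 1013, 1014, 1108, 1138, 1204, 1330, 1342, 1349, 3452
Drop lowest 2 (675, 841) and highest 2 (1349, 3452)
Remaining (n=8): Σ = 9108, mean = 9108/8 = 1138.500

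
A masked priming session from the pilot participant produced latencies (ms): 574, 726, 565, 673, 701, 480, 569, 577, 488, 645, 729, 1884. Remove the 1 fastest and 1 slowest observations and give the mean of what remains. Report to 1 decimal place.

624.7 ms

Sorted: 480, 488, 565, 569, 574, 577, 645, 673, 701, 726, 729, 1884
Drop lowest 1 (480) and highest 1 (1884)
Remaining (n=10): Σ = 6247, mean = 6247/10 = 624.700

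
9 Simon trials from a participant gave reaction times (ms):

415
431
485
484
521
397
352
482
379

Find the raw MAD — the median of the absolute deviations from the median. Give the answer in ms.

Sorted: 352, 379, 397, 415, 431, 482, 484, 485, 521 → median = 431
|x − 431|: 16, 0, 54, 53, 90, 34, 79, 51, 52
Sorted deviations: 0, 16, 34, 51, 52, 53, 54, 79, 90 → MAD = 52

52 ms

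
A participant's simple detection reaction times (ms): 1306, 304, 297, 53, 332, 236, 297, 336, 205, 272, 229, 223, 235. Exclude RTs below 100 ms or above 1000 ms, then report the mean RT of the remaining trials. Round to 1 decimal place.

269.6 ms

Excluded: 53, 1306
Retained (n=11): Σ = 2966
Mean = 2966/11 = 269.6364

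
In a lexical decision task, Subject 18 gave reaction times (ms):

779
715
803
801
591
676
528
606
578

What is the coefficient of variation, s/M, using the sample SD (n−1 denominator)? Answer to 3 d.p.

n = 9, Σ = 6077, M = 675.2222
Σ(x−M)² = 87511.556; s = √(87511.556/8) = 104.5894
CV = 104.5894 / 675.2222 = 0.15490

0.155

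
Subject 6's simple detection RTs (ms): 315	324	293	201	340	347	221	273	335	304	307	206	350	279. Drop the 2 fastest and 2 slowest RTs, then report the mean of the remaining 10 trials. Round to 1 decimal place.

Sorted: 201, 206, 221, 273, 279, 293, 304, 307, 315, 324, 335, 340, 347, 350
Drop lowest 2 (201, 206) and highest 2 (347, 350)
Remaining (n=10): Σ = 2991, mean = 2991/10 = 299.100

299.1 ms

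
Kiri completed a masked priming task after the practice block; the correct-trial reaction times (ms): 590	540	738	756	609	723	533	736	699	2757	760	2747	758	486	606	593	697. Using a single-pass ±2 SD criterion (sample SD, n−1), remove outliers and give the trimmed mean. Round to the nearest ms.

655 ms

n = 17, ΣRT = 15328, M = 901.647
Σ(x−M)² = 7883541.88; s = √(7883541.88/16) = 701.941
Cutoffs: 901.647 ± 2·701.941 → [-502.2, 2305.5]
Outside: 2747, 2757 → excluded.
Retained (n=15): Σ = 9824, mean = 9824/15 = 654.933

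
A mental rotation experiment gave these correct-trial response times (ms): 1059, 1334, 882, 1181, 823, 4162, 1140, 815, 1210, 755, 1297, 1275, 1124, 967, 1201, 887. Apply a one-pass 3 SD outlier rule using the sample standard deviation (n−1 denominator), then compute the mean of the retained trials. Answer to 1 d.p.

1063.3 ms

n = 16, ΣRT = 20112, M = 1257.000
Σ(x−M)² = 9525930.00; s = √(9525930.00/15) = 796.908
Cutoffs: 1257.000 ± 3·796.908 → [-1133.7, 3647.7]
Outside: 4162 → excluded.
Retained (n=15): Σ = 15950, mean = 15950/15 = 1063.333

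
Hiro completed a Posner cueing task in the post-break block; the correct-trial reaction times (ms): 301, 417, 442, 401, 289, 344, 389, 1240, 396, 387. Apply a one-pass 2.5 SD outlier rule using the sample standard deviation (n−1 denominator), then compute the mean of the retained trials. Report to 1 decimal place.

n = 10, ΣRT = 4606, M = 460.600
Σ(x−M)² = 696494.40; s = √(696494.40/9) = 278.187
Cutoffs: 460.600 ± 2.5·278.187 → [-234.9, 1156.1]
Outside: 1240 → excluded.
Retained (n=9): Σ = 3366, mean = 3366/9 = 374.000

374.0 ms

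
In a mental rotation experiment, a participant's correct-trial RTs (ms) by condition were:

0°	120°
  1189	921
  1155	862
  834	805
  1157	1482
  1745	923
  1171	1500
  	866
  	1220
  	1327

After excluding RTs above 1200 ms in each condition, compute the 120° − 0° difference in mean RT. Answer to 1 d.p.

0°: exclude 1745
120°: exclude 1482, 1500, 1220, 1327
M(0°) = 5506/5 = 1101.200
M(120°) = 4377/5 = 875.400
Difference = 875.400 − 1101.200 = -225.800 ms

-225.8 ms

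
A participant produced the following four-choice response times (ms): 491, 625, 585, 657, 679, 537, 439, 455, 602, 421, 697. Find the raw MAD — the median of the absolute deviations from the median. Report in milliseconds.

94 ms

Sorted: 421, 439, 455, 491, 537, 585, 602, 625, 657, 679, 697 → median = 585
|x − 585|: 94, 40, 0, 72, 94, 48, 146, 130, 17, 164, 112
Sorted deviations: 0, 17, 40, 48, 72, 94, 94, 112, 130, 146, 164 → MAD = 94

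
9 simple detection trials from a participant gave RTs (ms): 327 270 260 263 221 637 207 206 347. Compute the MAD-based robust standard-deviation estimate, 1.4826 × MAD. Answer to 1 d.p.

83.0 ms

Sorted: 206, 207, 221, 260, 263, 270, 327, 347, 637 → median = 263
|x − 263| sorted: 0, 3, 7, 42, 56, 57, 64, 84, 374 → MAD = 56
Robust SD ≈ 1.4826 × 56 = 83.026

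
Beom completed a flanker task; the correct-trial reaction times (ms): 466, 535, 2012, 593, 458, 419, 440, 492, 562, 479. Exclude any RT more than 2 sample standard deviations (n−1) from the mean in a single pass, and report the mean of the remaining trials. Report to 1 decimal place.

n = 10, ΣRT = 6456, M = 645.600
Σ(x−M)² = 2101454.40; s = √(2101454.40/9) = 483.213
Cutoffs: 645.600 ± 2·483.213 → [-320.8, 1612.0]
Outside: 2012 → excluded.
Retained (n=9): Σ = 4444, mean = 4444/9 = 493.778

493.8 ms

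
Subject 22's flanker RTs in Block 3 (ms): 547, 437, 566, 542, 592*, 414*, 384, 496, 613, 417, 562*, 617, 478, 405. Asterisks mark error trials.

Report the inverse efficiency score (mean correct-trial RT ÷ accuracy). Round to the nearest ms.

Correct trials (n=11): 547, 437, 566, 542, 384, 496, 613, 417, 617, 478, 405
Mean correct RT = 5502/11 = 500.1818 ms
Proportion correct = 11/14
IES = 500.1818 / (11/14) = 636.595 ms

637 ms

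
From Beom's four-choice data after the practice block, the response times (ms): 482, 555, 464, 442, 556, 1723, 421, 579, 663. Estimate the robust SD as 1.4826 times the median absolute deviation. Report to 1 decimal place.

Sorted: 421, 442, 464, 482, 555, 556, 579, 663, 1723 → median = 555
|x − 555| sorted: 0, 1, 24, 73, 91, 108, 113, 134, 1168 → MAD = 91
Robust SD ≈ 1.4826 × 91 = 134.917

134.9 ms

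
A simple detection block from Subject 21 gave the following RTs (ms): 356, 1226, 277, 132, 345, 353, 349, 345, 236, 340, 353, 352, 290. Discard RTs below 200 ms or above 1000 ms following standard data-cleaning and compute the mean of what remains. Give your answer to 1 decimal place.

326.9 ms

Excluded: 132, 1226
Retained (n=11): Σ = 3596
Mean = 3596/11 = 326.9091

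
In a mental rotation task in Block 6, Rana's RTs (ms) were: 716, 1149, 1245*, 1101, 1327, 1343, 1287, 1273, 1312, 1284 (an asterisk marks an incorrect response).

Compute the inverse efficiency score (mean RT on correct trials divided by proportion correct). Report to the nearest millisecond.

Correct trials (n=9): 716, 1149, 1101, 1327, 1343, 1287, 1273, 1312, 1284
Mean correct RT = 10792/9 = 1199.1111 ms
Proportion correct = 9/10
IES = 1199.1111 / (9/10) = 1332.346 ms

1332 ms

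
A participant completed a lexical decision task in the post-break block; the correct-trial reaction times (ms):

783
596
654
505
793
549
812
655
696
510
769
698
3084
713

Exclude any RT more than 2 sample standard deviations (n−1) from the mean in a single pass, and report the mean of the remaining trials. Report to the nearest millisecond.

672 ms

n = 14, ΣRT = 11817, M = 844.071
Σ(x−M)² = 5537778.93; s = √(5537778.93/13) = 652.674
Cutoffs: 844.071 ± 2·652.674 → [-461.3, 2149.4]
Outside: 3084 → excluded.
Retained (n=13): Σ = 8733, mean = 8733/13 = 671.769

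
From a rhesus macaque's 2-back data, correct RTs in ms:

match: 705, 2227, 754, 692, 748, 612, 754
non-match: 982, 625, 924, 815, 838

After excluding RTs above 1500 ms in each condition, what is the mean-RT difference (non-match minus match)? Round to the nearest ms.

126 ms

match: exclude 2227
M(match) = 4265/6 = 710.833
M(non-match) = 4184/5 = 836.800
Difference = 836.800 − 710.833 = 125.967 ms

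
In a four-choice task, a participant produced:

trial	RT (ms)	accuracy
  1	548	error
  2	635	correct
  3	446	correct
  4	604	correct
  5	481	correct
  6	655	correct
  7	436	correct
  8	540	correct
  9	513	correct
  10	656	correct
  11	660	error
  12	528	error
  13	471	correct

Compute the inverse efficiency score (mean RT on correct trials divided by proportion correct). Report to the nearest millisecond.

707 ms

Correct trials (n=10): 635, 446, 604, 481, 655, 436, 540, 513, 656, 471
Mean correct RT = 5437/10 = 543.7000 ms
Proportion correct = 10/13
IES = 543.7000 / (10/13) = 706.810 ms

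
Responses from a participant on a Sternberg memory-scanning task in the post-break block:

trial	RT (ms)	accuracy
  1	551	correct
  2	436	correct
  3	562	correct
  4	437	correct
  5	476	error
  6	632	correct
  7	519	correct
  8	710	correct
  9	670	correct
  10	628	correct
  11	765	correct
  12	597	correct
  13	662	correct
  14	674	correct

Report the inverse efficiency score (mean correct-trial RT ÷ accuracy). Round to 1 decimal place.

Correct trials (n=13): 551, 436, 562, 437, 632, 519, 710, 670, 628, 765, 597, 662, 674
Mean correct RT = 7843/13 = 603.3077 ms
Proportion correct = 13/14
IES = 603.3077 / (13/14) = 649.716 ms

649.7 ms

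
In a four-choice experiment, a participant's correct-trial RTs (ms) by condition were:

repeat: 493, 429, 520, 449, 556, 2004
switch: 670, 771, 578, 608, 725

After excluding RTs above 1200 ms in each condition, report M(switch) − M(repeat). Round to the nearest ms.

181 ms

repeat: exclude 2004
M(repeat) = 2447/5 = 489.400
M(switch) = 3352/5 = 670.400
Difference = 670.400 − 489.400 = 181.000 ms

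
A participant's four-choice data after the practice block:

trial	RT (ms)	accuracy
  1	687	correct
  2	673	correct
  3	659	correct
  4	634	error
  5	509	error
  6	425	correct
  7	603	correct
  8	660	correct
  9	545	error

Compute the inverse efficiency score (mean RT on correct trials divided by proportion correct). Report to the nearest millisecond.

927 ms

Correct trials (n=6): 687, 673, 659, 425, 603, 660
Mean correct RT = 3707/6 = 617.8333 ms
Proportion correct = 6/9
IES = 617.8333 / (6/9) = 926.750 ms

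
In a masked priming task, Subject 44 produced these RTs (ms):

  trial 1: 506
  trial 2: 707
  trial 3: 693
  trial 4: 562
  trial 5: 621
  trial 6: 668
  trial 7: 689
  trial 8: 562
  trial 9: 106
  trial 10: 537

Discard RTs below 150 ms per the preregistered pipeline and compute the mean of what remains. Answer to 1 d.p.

Excluded: 106
Retained (n=9): Σ = 5545
Mean = 5545/9 = 616.1111

616.1 ms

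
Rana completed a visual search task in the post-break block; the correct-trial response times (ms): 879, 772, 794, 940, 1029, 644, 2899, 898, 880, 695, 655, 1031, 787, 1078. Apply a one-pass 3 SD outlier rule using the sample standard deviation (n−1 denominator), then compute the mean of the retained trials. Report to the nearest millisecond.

n = 14, ΣRT = 13981, M = 998.643
Σ(x−M)² = 4135681.21; s = √(4135681.21/13) = 564.030
Cutoffs: 998.643 ± 3·564.030 → [-693.4, 2690.7]
Outside: 2899 → excluded.
Retained (n=13): Σ = 11082, mean = 11082/13 = 852.462

852 ms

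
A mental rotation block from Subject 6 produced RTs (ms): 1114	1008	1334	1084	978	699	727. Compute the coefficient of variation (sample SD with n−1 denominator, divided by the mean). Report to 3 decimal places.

n = 7, Σ = 6944, M = 992.0000
Σ(x−M)² = 296838.000; s = √(296838.000/6) = 222.4253
CV = 222.4253 / 992.0000 = 0.22422

0.224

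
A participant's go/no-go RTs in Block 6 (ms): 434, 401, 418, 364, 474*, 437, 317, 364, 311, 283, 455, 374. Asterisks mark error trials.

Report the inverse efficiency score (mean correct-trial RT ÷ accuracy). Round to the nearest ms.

412 ms

Correct trials (n=11): 434, 401, 418, 364, 437, 317, 364, 311, 283, 455, 374
Mean correct RT = 4158/11 = 378.0000 ms
Proportion correct = 11/12
IES = 378.0000 / (11/12) = 412.364 ms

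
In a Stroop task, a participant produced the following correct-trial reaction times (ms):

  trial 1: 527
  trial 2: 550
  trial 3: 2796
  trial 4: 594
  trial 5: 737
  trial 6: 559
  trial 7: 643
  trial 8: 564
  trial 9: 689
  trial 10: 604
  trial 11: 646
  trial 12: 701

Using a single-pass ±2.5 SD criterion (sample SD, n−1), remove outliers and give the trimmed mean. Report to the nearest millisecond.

n = 12, ΣRT = 9610, M = 800.833
Σ(x−M)² = 4390121.67; s = √(4390121.67/11) = 631.745
Cutoffs: 800.833 ± 2.5·631.745 → [-778.5, 2380.2]
Outside: 2796 → excluded.
Retained (n=11): Σ = 6814, mean = 6814/11 = 619.455

619 ms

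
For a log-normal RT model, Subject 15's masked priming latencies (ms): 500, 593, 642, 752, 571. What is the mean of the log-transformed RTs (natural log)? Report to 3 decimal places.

6.407

ln(RT): 6.2146, 6.3852, 6.4646, 6.6227, 6.3474
Σ ln(RT) = 32.0345
Mean = 32.0345/5 = 6.40690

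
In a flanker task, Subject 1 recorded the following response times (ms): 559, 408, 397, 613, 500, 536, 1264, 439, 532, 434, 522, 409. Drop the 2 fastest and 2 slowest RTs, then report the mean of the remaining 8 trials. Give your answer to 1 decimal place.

491.4 ms

Sorted: 397, 408, 409, 434, 439, 500, 522, 532, 536, 559, 613, 1264
Drop lowest 2 (397, 408) and highest 2 (613, 1264)
Remaining (n=8): Σ = 3931, mean = 3931/8 = 491.375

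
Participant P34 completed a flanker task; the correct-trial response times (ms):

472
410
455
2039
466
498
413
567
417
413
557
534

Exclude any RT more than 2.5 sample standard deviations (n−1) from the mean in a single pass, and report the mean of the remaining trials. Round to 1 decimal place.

472.9 ms

n = 12, ΣRT = 7241, M = 603.417
Σ(x−M)² = 2283170.92; s = √(2283170.92/11) = 455.589
Cutoffs: 603.417 ± 2.5·455.589 → [-535.6, 1742.4]
Outside: 2039 → excluded.
Retained (n=11): Σ = 5202, mean = 5202/11 = 472.909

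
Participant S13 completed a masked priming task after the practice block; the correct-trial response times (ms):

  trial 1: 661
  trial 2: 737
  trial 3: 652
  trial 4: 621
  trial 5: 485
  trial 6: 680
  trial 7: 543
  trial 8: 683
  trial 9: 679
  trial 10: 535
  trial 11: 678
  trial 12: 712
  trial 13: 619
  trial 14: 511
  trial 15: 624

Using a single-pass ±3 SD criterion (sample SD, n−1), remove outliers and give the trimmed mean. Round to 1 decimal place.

n = 15, ΣRT = 9420, M = 628.000
Σ(x−M)² = 81590.00; s = √(81590.00/14) = 76.340
Cutoffs: 628.000 ± 3·76.340 → [399.0, 857.0]
No RTs fall outside the cutoffs; all 15 retained. Mean = 9420/15 = 628.000

628.0 ms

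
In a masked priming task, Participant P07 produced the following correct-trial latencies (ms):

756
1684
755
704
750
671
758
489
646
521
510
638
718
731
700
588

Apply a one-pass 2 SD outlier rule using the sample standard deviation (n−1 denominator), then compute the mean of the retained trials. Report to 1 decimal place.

662.3 ms

n = 16, ΣRT = 11619, M = 726.188
Σ(x−M)² = 1103416.44; s = √(1103416.44/15) = 271.221
Cutoffs: 726.188 ± 2·271.221 → [183.7, 1268.6]
Outside: 1684 → excluded.
Retained (n=15): Σ = 9935, mean = 9935/15 = 662.333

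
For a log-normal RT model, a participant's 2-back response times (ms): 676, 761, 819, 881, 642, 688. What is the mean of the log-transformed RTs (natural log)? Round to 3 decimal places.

6.606

ln(RT): 6.5162, 6.6346, 6.7081, 6.7811, 6.4646, 6.5338
Σ ln(RT) = 39.6383
Mean = 39.6383/6 = 6.60639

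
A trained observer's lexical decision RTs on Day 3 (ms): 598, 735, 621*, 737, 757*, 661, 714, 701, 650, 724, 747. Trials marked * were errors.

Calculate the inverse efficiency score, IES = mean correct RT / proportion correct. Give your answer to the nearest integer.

Correct trials (n=9): 598, 735, 737, 661, 714, 701, 650, 724, 747
Mean correct RT = 6267/9 = 696.3333 ms
Proportion correct = 9/11
IES = 696.3333 / (9/11) = 851.074 ms

851 ms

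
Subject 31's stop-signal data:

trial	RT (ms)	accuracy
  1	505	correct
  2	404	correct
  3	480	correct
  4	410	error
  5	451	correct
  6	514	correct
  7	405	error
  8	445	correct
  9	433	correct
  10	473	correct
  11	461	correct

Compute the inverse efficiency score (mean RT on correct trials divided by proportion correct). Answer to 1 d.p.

565.8 ms

Correct trials (n=9): 505, 404, 480, 451, 514, 445, 433, 473, 461
Mean correct RT = 4166/9 = 462.8889 ms
Proportion correct = 9/11
IES = 462.8889 / (9/11) = 565.753 ms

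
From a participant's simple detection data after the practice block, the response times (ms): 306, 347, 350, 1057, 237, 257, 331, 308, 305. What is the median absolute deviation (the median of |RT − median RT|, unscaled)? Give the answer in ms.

39 ms

Sorted: 237, 257, 305, 306, 308, 331, 347, 350, 1057 → median = 308
|x − 308|: 2, 39, 42, 749, 71, 51, 23, 0, 3
Sorted deviations: 0, 2, 3, 23, 39, 42, 51, 71, 749 → MAD = 39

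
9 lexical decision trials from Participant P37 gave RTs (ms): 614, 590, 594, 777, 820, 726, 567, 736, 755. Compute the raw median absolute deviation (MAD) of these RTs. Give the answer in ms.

94 ms

Sorted: 567, 590, 594, 614, 726, 736, 755, 777, 820 → median = 726
|x − 726|: 112, 136, 132, 51, 94, 0, 159, 10, 29
Sorted deviations: 0, 10, 29, 51, 94, 112, 132, 136, 159 → MAD = 94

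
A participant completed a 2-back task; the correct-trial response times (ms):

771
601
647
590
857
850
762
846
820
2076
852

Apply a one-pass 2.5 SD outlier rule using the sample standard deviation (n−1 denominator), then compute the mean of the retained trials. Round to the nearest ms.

760 ms

n = 11, ΣRT = 9672, M = 879.273
Σ(x−M)² = 1679414.18; s = √(1679414.18/10) = 409.807
Cutoffs: 879.273 ± 2.5·409.807 → [-145.2, 1903.8]
Outside: 2076 → excluded.
Retained (n=10): Σ = 7596, mean = 7596/10 = 759.600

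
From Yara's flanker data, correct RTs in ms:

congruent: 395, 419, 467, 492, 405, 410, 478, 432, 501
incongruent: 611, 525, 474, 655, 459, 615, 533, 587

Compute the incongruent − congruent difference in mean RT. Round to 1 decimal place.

113.0 ms

M(congruent) = 3999/9 = 444.333
M(incongruent) = 4459/8 = 557.375
Difference = 557.375 − 444.333 = 113.042 ms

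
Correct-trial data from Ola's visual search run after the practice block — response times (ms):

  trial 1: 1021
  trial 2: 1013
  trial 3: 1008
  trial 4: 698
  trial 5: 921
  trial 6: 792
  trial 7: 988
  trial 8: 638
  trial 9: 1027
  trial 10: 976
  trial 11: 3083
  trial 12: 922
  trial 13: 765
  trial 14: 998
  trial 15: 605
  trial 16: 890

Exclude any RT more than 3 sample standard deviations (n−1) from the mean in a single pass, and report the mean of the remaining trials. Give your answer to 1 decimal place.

n = 16, ΣRT = 16345, M = 1021.562
Σ(x−M)² = 4834763.94; s = √(4834763.94/15) = 567.730
Cutoffs: 1021.562 ± 3·567.730 → [-681.6, 2724.8]
Outside: 3083 → excluded.
Retained (n=15): Σ = 13262, mean = 13262/15 = 884.133

884.1 ms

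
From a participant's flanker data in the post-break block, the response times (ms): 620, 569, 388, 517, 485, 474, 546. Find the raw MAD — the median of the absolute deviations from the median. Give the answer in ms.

Sorted: 388, 474, 485, 517, 546, 569, 620 → median = 517
|x − 517|: 103, 52, 129, 0, 32, 43, 29
Sorted deviations: 0, 29, 32, 43, 52, 103, 129 → MAD = 43

43 ms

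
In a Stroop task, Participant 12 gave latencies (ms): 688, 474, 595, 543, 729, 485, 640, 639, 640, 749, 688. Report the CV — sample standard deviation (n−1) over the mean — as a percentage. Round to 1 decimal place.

14.7%

n = 11, Σ = 6870, M = 624.5455
Σ(x−M)² = 84798.727; s = √(84798.727/10) = 92.0862
CV = 92.0862 / 624.5455 = 0.14745 = 14.745%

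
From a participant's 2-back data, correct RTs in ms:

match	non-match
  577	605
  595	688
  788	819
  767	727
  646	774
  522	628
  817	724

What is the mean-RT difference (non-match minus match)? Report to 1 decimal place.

M(match) = 4712/7 = 673.143
M(non-match) = 4965/7 = 709.286
Difference = 709.286 − 673.143 = 36.143 ms

36.1 ms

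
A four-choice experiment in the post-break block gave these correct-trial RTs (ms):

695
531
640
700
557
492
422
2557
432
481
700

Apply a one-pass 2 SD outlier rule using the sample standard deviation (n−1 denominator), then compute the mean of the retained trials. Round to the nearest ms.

n = 11, ΣRT = 8207, M = 746.091
Σ(x−M)² = 3718048.91; s = √(3718048.91/10) = 609.758
Cutoffs: 746.091 ± 2·609.758 → [-473.4, 1965.6]
Outside: 2557 → excluded.
Retained (n=10): Σ = 5650, mean = 5650/10 = 565.000

565 ms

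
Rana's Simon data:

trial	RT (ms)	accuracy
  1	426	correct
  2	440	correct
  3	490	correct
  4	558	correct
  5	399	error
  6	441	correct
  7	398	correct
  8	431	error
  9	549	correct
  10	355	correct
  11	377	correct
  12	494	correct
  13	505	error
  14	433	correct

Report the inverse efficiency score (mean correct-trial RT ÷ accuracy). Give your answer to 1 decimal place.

574.0 ms

Correct trials (n=11): 426, 440, 490, 558, 441, 398, 549, 355, 377, 494, 433
Mean correct RT = 4961/11 = 451.0000 ms
Proportion correct = 11/14
IES = 451.0000 / (11/14) = 574.000 ms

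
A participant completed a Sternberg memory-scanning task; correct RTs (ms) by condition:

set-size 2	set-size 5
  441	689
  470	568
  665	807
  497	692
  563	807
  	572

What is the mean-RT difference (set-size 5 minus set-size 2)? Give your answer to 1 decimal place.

M(set-size 2) = 2636/5 = 527.200
M(set-size 5) = 4135/6 = 689.167
Difference = 689.167 − 527.200 = 161.967 ms

162.0 ms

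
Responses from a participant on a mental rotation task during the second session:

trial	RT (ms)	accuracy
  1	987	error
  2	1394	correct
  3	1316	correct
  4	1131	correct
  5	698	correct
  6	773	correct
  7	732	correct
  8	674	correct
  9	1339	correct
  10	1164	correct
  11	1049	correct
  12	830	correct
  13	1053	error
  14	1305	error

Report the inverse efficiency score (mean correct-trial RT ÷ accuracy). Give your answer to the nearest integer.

1284 ms

Correct trials (n=11): 1394, 1316, 1131, 698, 773, 732, 674, 1339, 1164, 1049, 830
Mean correct RT = 11100/11 = 1009.0909 ms
Proportion correct = 11/14
IES = 1009.0909 / (11/14) = 1284.298 ms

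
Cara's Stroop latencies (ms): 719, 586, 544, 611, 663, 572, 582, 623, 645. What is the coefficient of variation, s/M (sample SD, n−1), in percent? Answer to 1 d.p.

8.7%

n = 9, Σ = 5545, M = 616.1111
Σ(x−M)² = 22908.889; s = √(22908.889/8) = 53.5127
CV = 53.5127 / 616.1111 = 0.08686 = 8.686%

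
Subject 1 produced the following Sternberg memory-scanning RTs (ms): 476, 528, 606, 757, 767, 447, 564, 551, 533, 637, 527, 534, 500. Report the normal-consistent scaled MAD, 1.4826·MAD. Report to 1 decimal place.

Sorted: 447, 476, 500, 527, 528, 533, 534, 551, 564, 606, 637, 757, 767 → median = 534
|x − 534| sorted: 0, 1, 6, 7, 17, 30, 34, 58, 72, 87, 103, 223, 233 → MAD = 34
Robust SD ≈ 1.4826 × 34 = 50.408

50.4 ms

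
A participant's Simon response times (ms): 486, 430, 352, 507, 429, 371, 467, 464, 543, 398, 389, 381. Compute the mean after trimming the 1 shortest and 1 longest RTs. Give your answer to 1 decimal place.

Sorted: 352, 371, 381, 389, 398, 429, 430, 464, 467, 486, 507, 543
Drop lowest 1 (352) and highest 1 (543)
Remaining (n=10): Σ = 4322, mean = 4322/10 = 432.200

432.2 ms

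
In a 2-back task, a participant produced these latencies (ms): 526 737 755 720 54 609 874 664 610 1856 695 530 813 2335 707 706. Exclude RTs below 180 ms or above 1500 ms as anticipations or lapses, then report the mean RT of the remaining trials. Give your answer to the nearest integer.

Excluded: 54, 1856, 2335
Retained (n=13): Σ = 8946
Mean = 8946/13 = 688.1538

688 ms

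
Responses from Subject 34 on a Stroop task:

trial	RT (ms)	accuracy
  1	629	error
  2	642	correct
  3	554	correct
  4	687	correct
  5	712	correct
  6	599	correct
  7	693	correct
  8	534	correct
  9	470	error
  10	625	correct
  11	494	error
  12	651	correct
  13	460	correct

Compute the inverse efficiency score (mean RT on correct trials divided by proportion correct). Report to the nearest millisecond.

Correct trials (n=10): 642, 554, 687, 712, 599, 693, 534, 625, 651, 460
Mean correct RT = 6157/10 = 615.7000 ms
Proportion correct = 10/13
IES = 615.7000 / (10/13) = 800.410 ms

800 ms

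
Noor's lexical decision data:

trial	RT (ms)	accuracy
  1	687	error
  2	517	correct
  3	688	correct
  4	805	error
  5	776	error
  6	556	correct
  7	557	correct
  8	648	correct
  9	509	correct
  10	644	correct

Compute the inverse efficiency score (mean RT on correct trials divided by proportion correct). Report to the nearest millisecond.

Correct trials (n=7): 517, 688, 556, 557, 648, 509, 644
Mean correct RT = 4119/7 = 588.4286 ms
Proportion correct = 7/10
IES = 588.4286 / (7/10) = 840.612 ms

841 ms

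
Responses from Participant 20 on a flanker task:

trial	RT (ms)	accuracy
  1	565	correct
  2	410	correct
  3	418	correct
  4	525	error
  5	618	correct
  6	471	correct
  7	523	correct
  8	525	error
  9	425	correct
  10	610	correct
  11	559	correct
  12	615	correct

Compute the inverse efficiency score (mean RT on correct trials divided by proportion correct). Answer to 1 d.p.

Correct trials (n=10): 565, 410, 418, 618, 471, 523, 425, 610, 559, 615
Mean correct RT = 5214/10 = 521.4000 ms
Proportion correct = 10/12
IES = 521.4000 / (10/12) = 625.680 ms

625.7 ms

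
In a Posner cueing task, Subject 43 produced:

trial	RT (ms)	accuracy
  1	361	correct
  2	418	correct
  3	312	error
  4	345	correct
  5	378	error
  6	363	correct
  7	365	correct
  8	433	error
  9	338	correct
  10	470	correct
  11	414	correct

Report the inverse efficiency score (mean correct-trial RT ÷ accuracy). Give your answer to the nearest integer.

Correct trials (n=8): 361, 418, 345, 363, 365, 338, 470, 414
Mean correct RT = 3074/8 = 384.2500 ms
Proportion correct = 8/11
IES = 384.2500 / (8/11) = 528.344 ms

528 ms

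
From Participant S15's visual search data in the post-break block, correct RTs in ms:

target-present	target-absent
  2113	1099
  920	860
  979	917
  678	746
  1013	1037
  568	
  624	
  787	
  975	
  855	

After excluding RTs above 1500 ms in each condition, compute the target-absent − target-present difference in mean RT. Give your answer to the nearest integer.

target-present: exclude 2113
M(target-present) = 7399/9 = 822.111
M(target-absent) = 4659/5 = 931.800
Difference = 931.800 − 822.111 = 109.689 ms

110 ms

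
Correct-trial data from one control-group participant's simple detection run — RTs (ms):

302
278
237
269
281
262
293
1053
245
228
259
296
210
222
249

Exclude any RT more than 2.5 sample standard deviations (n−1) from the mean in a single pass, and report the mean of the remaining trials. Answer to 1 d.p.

n = 15, ΣRT = 4684, M = 312.267
Σ(x−M)² = 598714.93; s = √(598714.93/14) = 206.798
Cutoffs: 312.267 ± 2.5·206.798 → [-204.7, 829.3]
Outside: 1053 → excluded.
Retained (n=14): Σ = 3631, mean = 3631/14 = 259.357

259.4 ms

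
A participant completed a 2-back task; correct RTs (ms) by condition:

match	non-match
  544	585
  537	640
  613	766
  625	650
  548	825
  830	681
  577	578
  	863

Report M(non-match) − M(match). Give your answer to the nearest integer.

88 ms

M(match) = 4274/7 = 610.571
M(non-match) = 5588/8 = 698.500
Difference = 698.500 − 610.571 = 87.929 ms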